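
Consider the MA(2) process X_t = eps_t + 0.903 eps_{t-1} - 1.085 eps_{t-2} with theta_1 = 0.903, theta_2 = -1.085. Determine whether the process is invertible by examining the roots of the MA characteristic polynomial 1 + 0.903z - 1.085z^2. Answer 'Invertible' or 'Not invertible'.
\text{Not invertible}

The MA(q) characteristic polynomial is P(z) = 1 + 0.903z - 1.085z^2.
Invertibility requires all roots to lie outside the unit circle, i.e. |z| > 1 for every root.
Set 1 + (0.903) z + (-1.085) z^2 = 0, i.e. a z^2 + b z + c = 0 with a = -1.085, b = 0.903, c = 1.
Discriminant D = b^2 - 4ac = (0.903)^2 - 4*(-1.085)*1 = 0.815409 - (-4.34) = 5.155409.
D >= 0, so the roots are real: z = (-b +/- sqrt(D)) / (2a) = (-0.903 +/- 2.270553) / (-2.17).
  z_1 = (-0.903 + 2.270553) / (-2.17) = -0.6302,   |z_1| = 0.6302.
  z_2 = (-0.903 - 2.270553) / (-2.17) = 1.4625,   |z_2| = 1.4625.
Moduli of all roots: 0.6302, 1.4625.
All moduli strictly greater than 1? No.
Verdict: Not invertible.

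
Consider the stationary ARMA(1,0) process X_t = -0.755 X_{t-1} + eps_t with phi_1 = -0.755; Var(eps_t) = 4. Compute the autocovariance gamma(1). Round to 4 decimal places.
\gamma(1) = -7.0237

Multiply the model equation by X_{t-k} and take expectations. With theta_0 = psi_0 = 1 and psi_j the MA(infinity) weights, this gives
  gamma(k) - sum_i phi_i gamma(k-i) = c_k,
  c_k = sigma^2 * sum_{j=k..q} theta_j psi_{j-k}   (c_k = 0 for k > q),
using gamma(-m) = gamma(m).
Pure AR (q = 0): c_0 = sigma^2 = 4, c_k = 0 for k >= 1.
Equations for k = 0 and k = 1 (AR order 1):
  gamma(0) = phi_1 gamma(1) + c_0
  gamma(1) = phi_1 gamma(0) + c_1
Substituting the second into the first: gamma(0) (1 - phi_1^2) = c_0 + phi_1 c_1, so
  gamma(0) = c_0 / (1 - phi_1^2) = 4 / (1 - (-0.755)^2) = 4 / 0.429975 = 9.302866.
  gamma(1) = phi_1 gamma(0) = (-0.755)(9.302866) = -7.023664.
Therefore gamma(1) = -7.0237 (to 4 decimal places).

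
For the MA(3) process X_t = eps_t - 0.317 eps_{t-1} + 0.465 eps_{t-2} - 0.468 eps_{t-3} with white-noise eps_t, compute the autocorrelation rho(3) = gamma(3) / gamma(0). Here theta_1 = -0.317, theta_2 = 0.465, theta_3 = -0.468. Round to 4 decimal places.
\rho(3) = -0.3047

For an MA(q) process with theta_0 = 1, the autocovariance is
  gamma(k) = sigma^2 * sum_{i=0..q-k} theta_i * theta_{i+k},
and rho(k) = gamma(k) / gamma(0). Sigma^2 cancels.
  numerator   = (1)*(-0.468) = -0.468.
  denominator = (1)^2 + (-0.317)^2 + (0.465)^2 + (-0.468)^2 = 1.535738.
  rho(3) = -0.468 / 1.535738 = -0.3047.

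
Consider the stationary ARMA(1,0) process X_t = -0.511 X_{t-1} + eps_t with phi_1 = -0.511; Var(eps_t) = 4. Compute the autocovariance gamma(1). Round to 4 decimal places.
\gamma(1) = -2.7664

Multiply the model equation by X_{t-k} and take expectations. With theta_0 = psi_0 = 1 and psi_j the MA(infinity) weights, this gives
  gamma(k) - sum_i phi_i gamma(k-i) = c_k,
  c_k = sigma^2 * sum_{j=k..q} theta_j psi_{j-k}   (c_k = 0 for k > q),
using gamma(-m) = gamma(m).
Pure AR (q = 0): c_0 = sigma^2 = 4, c_k = 0 for k >= 1.
Equations for k = 0 and k = 1 (AR order 1):
  gamma(0) = phi_1 gamma(1) + c_0
  gamma(1) = phi_1 gamma(0) + c_1
Substituting the second into the first: gamma(0) (1 - phi_1^2) = c_0 + phi_1 c_1, so
  gamma(0) = c_0 / (1 - phi_1^2) = 4 / (1 - (-0.511)^2) = 4 / 0.738879 = 5.413606.
  gamma(1) = phi_1 gamma(0) = (-0.511)(5.413606) = -2.766353.
Therefore gamma(1) = -2.7664 (to 4 decimal places).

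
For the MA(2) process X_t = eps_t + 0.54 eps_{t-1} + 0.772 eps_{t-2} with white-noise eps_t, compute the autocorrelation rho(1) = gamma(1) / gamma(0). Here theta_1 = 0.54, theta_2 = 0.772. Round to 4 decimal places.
\rho(1) = 0.5069

For an MA(q) process with theta_0 = 1, the autocovariance is
  gamma(k) = sigma^2 * sum_{i=0..q-k} theta_i * theta_{i+k},
and rho(k) = gamma(k) / gamma(0). Sigma^2 cancels.
  numerator   = (1)*(0.54) + (0.54)*(0.772) = 0.95688.
  denominator = (1)^2 + (0.54)^2 + (0.772)^2 = 1.887584.
  rho(1) = 0.95688 / 1.887584 = 0.5069.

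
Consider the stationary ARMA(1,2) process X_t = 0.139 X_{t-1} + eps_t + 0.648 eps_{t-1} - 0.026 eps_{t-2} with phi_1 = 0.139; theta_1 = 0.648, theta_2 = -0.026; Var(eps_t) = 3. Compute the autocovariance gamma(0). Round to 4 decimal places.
\gamma(0) = 4.8794

Multiply the model equation by X_{t-k} and take expectations. With theta_0 = psi_0 = 1 and psi_j the MA(infinity) weights, this gives
  gamma(k) - sum_i phi_i gamma(k-i) = c_k,
  c_k = sigma^2 * sum_{j=k..q} theta_j psi_{j-k}   (c_k = 0 for k > q),
using gamma(-m) = gamma(m).
psi-weights needed (psi_j = theta_j + sum_i phi_i psi_{j-i}):
  psi_1 = theta_1 + phi_1 = 0.648 + (0.139) = 0.787
  psi_2 = theta_2 + phi_1 psi_1 = -0.026 + (0.139)(0.787) = 0.083393
Right-hand sides:
  c_0 = sigma^2 (1 + theta_1 psi_1 + theta_2 psi_2) = 3 * (1 + (0.648)(0.787) + (-0.026)(0.083393)) = 3 * 1.507808 = 4.523423
  c_1 = sigma^2 (theta_1 + theta_2 psi_1) = 3 * (0.648 + (-0.026)(0.787)) = 1.882614
  c_2 = sigma^2 theta_2 = 3 * (-0.026) = -0.078
Equations for k = 0 and k = 1 (AR order 1):
  gamma(0) = phi_1 gamma(1) + c_0
  gamma(1) = phi_1 gamma(0) + c_1
Substituting the second into the first: gamma(0) (1 - phi_1^2) = c_0 + phi_1 c_1, so
  gamma(0) = (c_0 + phi_1 c_1) / (1 - phi_1^2) = (4.523423 + (0.139)(1.882614)) / (1 - (0.139)^2) = 4.785107 / 0.980679 = 4.879381.
Therefore gamma(0) = 4.8794 (to 4 decimal places).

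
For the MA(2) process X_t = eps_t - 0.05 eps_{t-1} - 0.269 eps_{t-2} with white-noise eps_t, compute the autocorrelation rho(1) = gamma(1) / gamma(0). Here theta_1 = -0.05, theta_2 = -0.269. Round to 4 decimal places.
\rho(1) = -0.0340

For an MA(q) process with theta_0 = 1, the autocovariance is
  gamma(k) = sigma^2 * sum_{i=0..q-k} theta_i * theta_{i+k},
and rho(k) = gamma(k) / gamma(0). Sigma^2 cancels.
  numerator   = (1)*(-0.05) + (-0.05)*(-0.269) = -0.03655.
  denominator = (1)^2 + (-0.05)^2 + (-0.269)^2 = 1.074861.
  rho(1) = -0.03655 / 1.074861 = -0.0340.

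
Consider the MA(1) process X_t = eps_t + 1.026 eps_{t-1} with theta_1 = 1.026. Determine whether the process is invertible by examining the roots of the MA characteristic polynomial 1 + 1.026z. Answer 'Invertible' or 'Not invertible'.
\text{Not invertible}

The MA(q) characteristic polynomial is P(z) = 1 + 1.026z.
Invertibility requires all roots to lie outside the unit circle, i.e. |z| > 1 for every root.
This is linear in z: 1 + (1.026) z = 0  =>  z = -1/(1.026) = -0.974659,  |z| = 0.974659.
Moduli of all roots: 0.9747.
All moduli strictly greater than 1? No.
Verdict: Not invertible.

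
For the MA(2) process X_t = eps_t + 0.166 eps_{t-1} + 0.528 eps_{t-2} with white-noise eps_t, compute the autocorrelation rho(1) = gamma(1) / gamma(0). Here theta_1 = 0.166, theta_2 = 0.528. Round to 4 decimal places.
\rho(1) = 0.1942

For an MA(q) process with theta_0 = 1, the autocovariance is
  gamma(k) = sigma^2 * sum_{i=0..q-k} theta_i * theta_{i+k},
and rho(k) = gamma(k) / gamma(0). Sigma^2 cancels.
  numerator   = (1)*(0.166) + (0.166)*(0.528) = 0.253648.
  denominator = (1)^2 + (0.166)^2 + (0.528)^2 = 1.30634.
  rho(1) = 0.253648 / 1.30634 = 0.1942.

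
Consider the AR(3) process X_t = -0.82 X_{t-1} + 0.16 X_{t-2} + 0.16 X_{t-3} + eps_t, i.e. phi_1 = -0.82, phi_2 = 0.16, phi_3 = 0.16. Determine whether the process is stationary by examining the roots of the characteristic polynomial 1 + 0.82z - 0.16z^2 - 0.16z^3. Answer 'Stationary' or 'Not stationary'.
\text{Stationary}

The AR(p) characteristic polynomial is P(z) = 1 + 0.82z - 0.16z^2 - 0.16z^3.
Stationarity requires all roots to lie outside the unit circle, i.e. |z| > 1 for every root.
Degree 3: look for a simple real root z0 first, then factor out (1 - z/z0) and solve the remaining quadratic.
Testing z0 = -2: P(-2) = 1 + (0.82)(-2) + (-0.16)(-2)^2 + (-0.16)(-2)^3
  = 1 + (-1.64) + (-0.64) + (1.28) = 0.  So z_0 = -2 is a root, |z_0| = 2.
Divide out the factor (1 + 0.5 z) = (1 - z/z0) (since 1/z0 = -0.5):
  P(z) = (1 + 0.5 z)(1 + (0.32) z + (-0.32) z^2)
  [check: z-coef 0.32 - (-0.5) = 0.82; z^2-coef -0.32 - (-0.5)(0.32) = -0.16; z^3-coef -(-0.5)(-0.32) = -0.16.]
Remaining roots from the quadratic factor 1 + (0.32) z + (-0.32) z^2:
  Set 1 + (0.32) z + (-0.32) z^2 = 0, i.e. a z^2 + b z + c = 0 with a = -0.32, b = 0.32, c = 1.
  Discriminant D = b^2 - 4ac = (0.32)^2 - 4*(-0.32)*1 = 0.1024 - (-1.28) = 1.3824.
  D >= 0, so the roots are real: z = (-b +/- sqrt(D)) / (2a) = (-0.32 +/- 1.175755) / (-0.64).
    z_1 = (-0.32 + 1.175755) / (-0.64) = -1.3371,   |z_1| = 1.3371.
    z_2 = (-0.32 - 1.175755) / (-0.64) = 2.3371,   |z_2| = 2.3371.
Moduli of all roots: 2.0000, 1.3371, 2.3371.
All moduli strictly greater than 1? Yes.
Verdict: Stationary.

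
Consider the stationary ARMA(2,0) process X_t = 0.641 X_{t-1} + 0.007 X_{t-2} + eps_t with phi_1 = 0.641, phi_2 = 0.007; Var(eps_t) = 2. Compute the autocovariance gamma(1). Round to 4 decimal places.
\gamma(1) = 2.2134

Multiply the model equation by X_{t-k} and take expectations. With theta_0 = psi_0 = 1 and psi_j the MA(infinity) weights, this gives
  gamma(k) - sum_i phi_i gamma(k-i) = c_k,
  c_k = sigma^2 * sum_{j=k..q} theta_j psi_{j-k}   (c_k = 0 for k > q),
using gamma(-m) = gamma(m).
Pure AR (q = 0): c_0 = sigma^2 = 2, c_k = 0 for k >= 1.
Equations for k = 0, 1, 2 (AR order 2, c_2 = 0):
  (E0) gamma(0) = phi_1 gamma(1) + phi_2 gamma(2) + c_0
  (E1) gamma(1) = phi_1 gamma(0) + phi_2 gamma(1) + c_1
  (E2) gamma(2) = phi_1 gamma(1) + phi_2 gamma(0)
From (E1): gamma(1) = A gamma(0) + B with
  A = phi_1 / (1 - phi_2) = 0.641 / 0.993 = 0.645519,   B = c_1 / (1 - phi_2) = 0 / 0.993 = 0.
Insert (E2) into (E0): gamma(0) (1 - phi_2^2) = phi_1 (1 + phi_2) gamma(1) + c_0.
  phi_1 (1 + phi_2) = (0.641)(1.007) = 0.645487,   1 - phi_2^2 = 0.999951.
Replace gamma(1) by A gamma(0) + B and collect gamma(0):
  gamma(0) [0.999951 - (0.645487)(0.645519)] = c_0 = 2
  gamma(0) * 0.583277 = 2
  gamma(0) = 2 / 0.583277 = 3.428902.
  gamma(1) = A gamma(0) = (0.645519)(3.428902) = 2.21342.
Therefore gamma(1) = 2.2134 (to 4 decimal places).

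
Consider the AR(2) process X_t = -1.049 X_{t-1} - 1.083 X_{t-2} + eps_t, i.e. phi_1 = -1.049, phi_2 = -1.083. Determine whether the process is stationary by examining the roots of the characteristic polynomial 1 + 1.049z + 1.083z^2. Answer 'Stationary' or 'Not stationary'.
\text{Not stationary}

The AR(p) characteristic polynomial is P(z) = 1 + 1.049z + 1.083z^2.
Stationarity requires all roots to lie outside the unit circle, i.e. |z| > 1 for every root.
Set 1 + (1.049) z + (1.083) z^2 = 0, i.e. a z^2 + b z + c = 0 with a = 1.083, b = 1.049, c = 1.
Discriminant D = b^2 - 4ac = (1.049)^2 - 4*(1.083)*1 = 1.100401 - (4.332) = -3.231599.
D < 0, so the roots are the complex-conjugate pair z = (-b +/- i sqrt(-D)) / (2a) = -0.4843 +/- 0.8299i.
For a conjugate pair |z|^2 = z * conj(z) = (product of roots) = c/a = 1/(1.083) = 0.923361, so |z| = sqrt(0.923361) = 0.9609 for both roots.
Moduli of all roots: 0.9609, 0.9609.
All moduli strictly greater than 1? No.
Verdict: Not stationary.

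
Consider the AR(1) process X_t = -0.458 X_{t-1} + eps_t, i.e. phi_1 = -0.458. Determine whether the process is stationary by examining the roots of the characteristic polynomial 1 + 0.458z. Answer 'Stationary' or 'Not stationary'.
\text{Stationary}

The AR(p) characteristic polynomial is P(z) = 1 + 0.458z.
Stationarity requires all roots to lie outside the unit circle, i.e. |z| > 1 for every root.
This is linear in z: 1 + (0.458) z = 0  =>  z = -1/(0.458) = -2.183406,  |z| = 2.183406.
Moduli of all roots: 2.1834.
All moduli strictly greater than 1? Yes.
Verdict: Stationary.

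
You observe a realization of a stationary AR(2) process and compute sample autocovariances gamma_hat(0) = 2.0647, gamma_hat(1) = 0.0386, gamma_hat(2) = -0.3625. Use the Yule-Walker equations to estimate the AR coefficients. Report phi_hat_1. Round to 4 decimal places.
\hat\phi_{1} = 0.0220

The Yule-Walker equations for an AR(p) process read, in matrix form,
  Gamma_p phi = r_p,   with   (Gamma_p)_{ij} = gamma(|i - j|),
                       (r_p)_i = gamma(i),   i,j = 1..p.
Substitute the sample gammas (Toeplitz matrix and right-hand side of size 2):
  Gamma_p = [[2.0647, 0.0386], [0.0386, 2.0647]]
  r_p     = [0.0386, -0.3625]
Written out:
  2.0647 phi_1 + 0.0386 phi_2 = 0.0386
  0.0386 phi_1 + 2.0647 phi_2 = -0.3625
Solve by Cramer's rule:
  det = gamma(0)^2 - gamma(1)^2 = (2.0647)^2 - (0.0386)^2 = 4.26298609 - 0.00148996 = 4.26149613
  phi_hat_1 = [gamma(1) gamma(0) - gamma(1) gamma(2)] / det = [(0.0386)(2.0647) - (0.0386)(-0.3625)] / 4.26149613 = 0.09368992 / 4.26149613 = 0.022
  phi_hat_2 = [gamma(0) gamma(2) - gamma(1)^2] / det = [(2.0647)(-0.3625) - (0.0386)^2] / 4.26149613 = -0.74994371 / 4.26149613 = -0.176
So phi_hat = [0.0220, -0.1760].
Therefore phi_hat_1 = 0.0220.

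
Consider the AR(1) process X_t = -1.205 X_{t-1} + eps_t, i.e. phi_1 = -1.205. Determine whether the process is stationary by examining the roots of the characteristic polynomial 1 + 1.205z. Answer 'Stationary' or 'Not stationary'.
\text{Not stationary}

The AR(p) characteristic polynomial is P(z) = 1 + 1.205z.
Stationarity requires all roots to lie outside the unit circle, i.e. |z| > 1 for every root.
This is linear in z: 1 + (1.205) z = 0  =>  z = -1/(1.205) = -0.829876,  |z| = 0.829876.
Moduli of all roots: 0.8299.
All moduli strictly greater than 1? No.
Verdict: Not stationary.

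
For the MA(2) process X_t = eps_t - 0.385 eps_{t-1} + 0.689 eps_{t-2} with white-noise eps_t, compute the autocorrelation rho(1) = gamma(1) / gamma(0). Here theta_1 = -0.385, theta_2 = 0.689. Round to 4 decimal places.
\rho(1) = -0.4007

For an MA(q) process with theta_0 = 1, the autocovariance is
  gamma(k) = sigma^2 * sum_{i=0..q-k} theta_i * theta_{i+k},
and rho(k) = gamma(k) / gamma(0). Sigma^2 cancels.
  numerator   = (1)*(-0.385) + (-0.385)*(0.689) = -0.650265.
  denominator = (1)^2 + (-0.385)^2 + (0.689)^2 = 1.622946.
  rho(1) = -0.650265 / 1.622946 = -0.4007.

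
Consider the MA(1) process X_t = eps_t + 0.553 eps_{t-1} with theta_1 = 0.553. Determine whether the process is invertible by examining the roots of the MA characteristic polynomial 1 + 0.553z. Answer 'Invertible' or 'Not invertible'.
\text{Invertible}

The MA(q) characteristic polynomial is P(z) = 1 + 0.553z.
Invertibility requires all roots to lie outside the unit circle, i.e. |z| > 1 for every root.
This is linear in z: 1 + (0.553) z = 0  =>  z = -1/(0.553) = -1.808318,  |z| = 1.808318.
Moduli of all roots: 1.8083.
All moduli strictly greater than 1? Yes.
Verdict: Invertible.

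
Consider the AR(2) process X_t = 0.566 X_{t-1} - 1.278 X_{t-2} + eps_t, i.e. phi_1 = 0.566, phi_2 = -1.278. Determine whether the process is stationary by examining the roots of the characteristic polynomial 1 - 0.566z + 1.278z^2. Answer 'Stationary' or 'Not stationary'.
\text{Not stationary}

The AR(p) characteristic polynomial is P(z) = 1 - 0.566z + 1.278z^2.
Stationarity requires all roots to lie outside the unit circle, i.e. |z| > 1 for every root.
Set 1 + (-0.566) z + (1.278) z^2 = 0, i.e. a z^2 + b z + c = 0 with a = 1.278, b = -0.566, c = 1.
Discriminant D = b^2 - 4ac = (-0.566)^2 - 4*(1.278)*1 = 0.320356 - (5.112) = -4.791644.
D < 0, so the roots are the complex-conjugate pair z = (-b +/- i sqrt(-D)) / (2a) = 0.2214 +/- 0.8564i.
For a conjugate pair |z|^2 = z * conj(z) = (product of roots) = c/a = 1/(1.278) = 0.782473, so |z| = sqrt(0.782473) = 0.8846 for both roots.
Moduli of all roots: 0.8846, 0.8846.
All moduli strictly greater than 1? No.
Verdict: Not stationary.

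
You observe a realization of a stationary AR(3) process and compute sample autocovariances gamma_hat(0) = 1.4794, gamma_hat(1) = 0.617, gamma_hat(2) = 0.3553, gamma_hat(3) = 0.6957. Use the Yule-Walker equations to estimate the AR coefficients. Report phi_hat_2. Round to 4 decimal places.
\hat\phi_{2} = -0.0809

The Yule-Walker equations for an AR(p) process read, in matrix form,
  Gamma_p phi = r_p,   with   (Gamma_p)_{ij} = gamma(|i - j|),
                       (r_p)_i = gamma(i),   i,j = 1..p.
Substitute the sample gammas (Toeplitz matrix and right-hand side of size 3):
  Gamma_p = [[1.4794, 0.617, 0.3553], [0.617, 1.4794, 0.617], [0.3553, 0.617, 1.4794]]
  r_p     = [0.617, 0.3553, 0.6957]
Written out (R1..R3):
  (R1) 1.4794 phi_1 + 0.617 phi_2 + 0.3553 phi_3 = 0.617
  (R2) 0.617 phi_1 + 1.4794 phi_2 + 0.617 phi_3 = 0.3553
  (R3) 0.3553 phi_1 + 0.617 phi_2 + 1.4794 phi_3 = 0.6957
Gaussian elimination:
  R2 <- R2 - (0.617/1.4794) R1 = R2 - (0.417061) R1:  1.222073 phi_2 + 0.468818 phi_3 = 0.097973
  R3 <- R3 - (0.3553/1.4794) R1 = R3 - (0.240165) R1:  0.468818 phi_2 + 1.394069 phi_3 = 0.547518
  R3 <- R3 - (0.468818/1.222073) R2 = R3 - (0.383625) R2:  1.214219 phi_3 = 0.509933
Back-substitution:
  phi_hat_3 = 0.509933 / 1.214219 = 0.419968
  phi_hat_2 = (0.097973 - (0.468818)(0.419968)) / 1.222073 = -0.080941
  phi_hat_1 = (0.617 - (0.617)(-0.080941) - (0.3553)(0.419968)) / 1.4794 = 0.349957
So phi_hat = [0.3500, -0.0809, 0.4200].
Therefore phi_hat_2 = -0.0809.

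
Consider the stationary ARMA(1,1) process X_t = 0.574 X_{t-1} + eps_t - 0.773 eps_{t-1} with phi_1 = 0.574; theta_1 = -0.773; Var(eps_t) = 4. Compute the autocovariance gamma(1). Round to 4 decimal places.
\gamma(1) = -0.6604

Multiply the model equation by X_{t-k} and take expectations. With theta_0 = psi_0 = 1 and psi_j the MA(infinity) weights, this gives
  gamma(k) - sum_i phi_i gamma(k-i) = c_k,
  c_k = sigma^2 * sum_{j=k..q} theta_j psi_{j-k}   (c_k = 0 for k > q),
using gamma(-m) = gamma(m).
psi-weights needed (psi_j = theta_j + sum_i phi_i psi_{j-i}):
  psi_1 = theta_1 + phi_1 = -0.773 + (0.574) = -0.199
Right-hand sides:
  c_0 = sigma^2 (1 + theta_1 psi_1) = 4 * (1 + (-0.773)(-0.199)) = 4 * 1.153827 = 4.615308
  c_1 = sigma^2 theta_1 = 4 * (-0.773) = -3.092
  c_2 = 0
Equations for k = 0 and k = 1 (AR order 1):
  gamma(0) = phi_1 gamma(1) + c_0
  gamma(1) = phi_1 gamma(0) + c_1
Substituting the second into the first: gamma(0) (1 - phi_1^2) = c_0 + phi_1 c_1, so
  gamma(0) = (c_0 + phi_1 c_1) / (1 - phi_1^2) = (4.615308 + (0.574)(-3.092)) / (1 - (0.574)^2) = 2.8405 / 0.670524 = 4.236239.
  gamma(1) = phi_1 gamma(0) + c_1 = (0.574)(4.236239) + (-3.092) = -0.660399.
Therefore gamma(1) = -0.6604 (to 4 decimal places).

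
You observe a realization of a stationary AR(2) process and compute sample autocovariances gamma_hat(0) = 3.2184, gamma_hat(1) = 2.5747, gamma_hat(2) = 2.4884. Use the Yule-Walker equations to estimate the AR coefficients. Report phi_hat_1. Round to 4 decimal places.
\hat\phi_{1} = 0.5040

The Yule-Walker equations for an AR(p) process read, in matrix form,
  Gamma_p phi = r_p,   with   (Gamma_p)_{ij} = gamma(|i - j|),
                       (r_p)_i = gamma(i),   i,j = 1..p.
Substitute the sample gammas (Toeplitz matrix and right-hand side of size 2):
  Gamma_p = [[3.2184, 2.5747], [2.5747, 3.2184]]
  r_p     = [2.5747, 2.4884]
Written out:
  3.2184 phi_1 + 2.5747 phi_2 = 2.5747
  2.5747 phi_1 + 3.2184 phi_2 = 2.4884
Solve by Cramer's rule:
  det = gamma(0)^2 - gamma(1)^2 = (3.2184)^2 - (2.5747)^2 = 10.35809856 - 6.62908009 = 3.72901847
  phi_hat_1 = [gamma(1) gamma(0) - gamma(1) gamma(2)] / det = [(2.5747)(3.2184) - (2.5747)(2.4884)] / 3.72901847 = 1.879531 / 3.72901847 = 0.504
  phi_hat_2 = [gamma(0) gamma(2) - gamma(1)^2] / det = [(3.2184)(2.4884) - (2.5747)^2] / 3.72901847 = 1.37958647 / 3.72901847 = 0.37
So phi_hat = [0.5040, 0.3700].
Therefore phi_hat_1 = 0.5040.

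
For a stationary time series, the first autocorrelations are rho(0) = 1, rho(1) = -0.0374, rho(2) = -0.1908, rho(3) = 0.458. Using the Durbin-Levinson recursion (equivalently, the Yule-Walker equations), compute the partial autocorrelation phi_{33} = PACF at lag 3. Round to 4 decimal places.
\phi_{33} = 0.4600

The PACF at lag k is phi_{kk}, the last component of the solution
to the Yule-Walker system G_k phi = r_k where
  (G_k)_{ij} = rho(|i - j|), (r_k)_i = rho(i), i,j = 1..k.
Equivalently, Durbin-Levinson gives phi_{kk} iteratively:
  phi_{11} = rho(1)
  phi_{kk} = [rho(k) - sum_{j=1..k-1} phi_{k-1,j} rho(k-j)]
            / [1 - sum_{j=1..k-1} phi_{k-1,j} rho(j)],
  phi_{k,j} = phi_{k-1,j} - phi_{kk} phi_{k-1,k-j},  j = 1..k-1.
Step k = 1:
  phi_11 = rho(1) = -0.0374.
Step k = 2:
  phi_22 = [rho(2) - phi_11 rho(1)] / [1 - phi_11 rho(1)] = [-0.1908 - (-0.0374)(-0.0374)] / [1 - (-0.0374)(-0.0374)]
         = -0.19219876 / 0.99860124 = -0.192468.
  Update: phi_21 = phi_11 - phi_22 phi_11 = -0.0374 - (-0.192468)(-0.0374) = -0.044598.
Step k = 3:
  phi_33 = [rho(3) - phi_21 rho(2) - phi_22 rho(1)] / [1 - phi_21 rho(1) - phi_22 rho(2)]
    numerator   = 0.458 - (-0.044598)(-0.1908) - (-0.192468)(-0.0374) = 0.44229234
    denominator = 1 - (-0.044598)(-0.0374) - (-0.192468)(-0.1908) = 0.96160913
  phi_33 = 0.44229234 / 0.96160913 = 0.46.
Therefore phi_{33} = 0.4600.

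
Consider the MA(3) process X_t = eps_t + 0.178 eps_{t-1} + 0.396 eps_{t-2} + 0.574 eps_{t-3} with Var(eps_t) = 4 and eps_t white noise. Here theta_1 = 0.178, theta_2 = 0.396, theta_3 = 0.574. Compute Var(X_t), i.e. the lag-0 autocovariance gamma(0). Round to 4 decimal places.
\gamma(0) = 6.0719

For an MA(q) process X_t = eps_t + sum_i theta_i eps_{t-i} with
Var(eps_t) = sigma^2, the variance is
  gamma(0) = sigma^2 * (1 + sum_i theta_i^2).
  sum_i theta_i^2 = (0.178)^2 + (0.396)^2 + (0.574)^2 = 0.031684 + 0.156816 + 0.329476 = 0.517976.
  gamma(0) = 4 * (1 + 0.517976) = 4 * 1.517976 = 6.071904, which rounds to 6.0719.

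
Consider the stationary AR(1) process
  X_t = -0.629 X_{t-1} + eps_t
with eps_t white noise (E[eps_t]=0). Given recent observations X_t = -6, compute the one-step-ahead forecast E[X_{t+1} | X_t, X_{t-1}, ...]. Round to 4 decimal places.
E[X_{t+1} \mid \mathcal F_t] = 3.7740

For an AR(p) model X_t = c + sum_i phi_i X_{t-i} + eps_t, the
one-step-ahead conditional mean is
  E[X_{t+1} | X_t, ...] = c + sum_i phi_i X_{t+1-i}.
Substitute known values:
  E[X_{t+1} | ...] = (-0.629) * (-6)
                   = 3.7740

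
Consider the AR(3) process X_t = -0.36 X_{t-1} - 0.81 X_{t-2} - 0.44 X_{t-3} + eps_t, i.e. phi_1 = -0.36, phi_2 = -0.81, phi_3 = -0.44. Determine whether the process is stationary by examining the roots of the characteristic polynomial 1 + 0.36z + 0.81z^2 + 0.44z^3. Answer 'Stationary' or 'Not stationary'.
\text{Stationary}

The AR(p) characteristic polynomial is P(z) = 1 + 0.36z + 0.81z^2 + 0.44z^3.
Stationarity requires all roots to lie outside the unit circle, i.e. |z| > 1 for every root.
Degree 3: look for a simple real root z0 first, then factor out (1 - z/z0) and solve the remaining quadratic.
Testing z0 = -2: P(-2) = 1 + (0.36)(-2) + (0.81)(-2)^2 + (0.44)(-2)^3
  = 1 + (-0.72) + (3.24) + (-3.52) = 0.  So z_0 = -2 is a root, |z_0| = 2.
Divide out the factor (1 + 0.5 z) = (1 - z/z0) (since 1/z0 = -0.5):
  P(z) = (1 + 0.5 z)(1 + (-0.14) z + (0.88) z^2)
  [check: z-coef -0.14 - (-0.5) = 0.36; z^2-coef 0.88 - (-0.5)(-0.14) = 0.81; z^3-coef -(-0.5)(0.88) = 0.44.]
Remaining roots from the quadratic factor 1 + (-0.14) z + (0.88) z^2:
  Set 1 + (-0.14) z + (0.88) z^2 = 0, i.e. a z^2 + b z + c = 0 with a = 0.88, b = -0.14, c = 1.
  Discriminant D = b^2 - 4ac = (-0.14)^2 - 4*(0.88)*1 = 0.0196 - (3.52) = -3.5004.
  D < 0, so the roots are the complex-conjugate pair z = (-b +/- i sqrt(-D)) / (2a) = 0.0795 +/- 1.063i.
  For a conjugate pair |z|^2 = z * conj(z) = (product of roots) = c/a = 1/(0.88) = 1.136364, so |z| = sqrt(1.136364) = 1.066 for both roots.
Moduli of all roots: 2.0000, 1.0660, 1.0660.
All moduli strictly greater than 1? Yes.
Verdict: Stationary.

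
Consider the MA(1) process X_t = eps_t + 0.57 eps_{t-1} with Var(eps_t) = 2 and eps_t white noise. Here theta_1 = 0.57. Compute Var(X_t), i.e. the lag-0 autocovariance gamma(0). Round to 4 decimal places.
\gamma(0) = 2.6498

For an MA(q) process X_t = eps_t + sum_i theta_i eps_{t-i} with
Var(eps_t) = sigma^2, the variance is
  gamma(0) = sigma^2 * (1 + sum_i theta_i^2).
  sum_i theta_i^2 = (0.57)^2 = 0.3249.
  gamma(0) = 2 * (1 + 0.3249) = 2 * 1.3249 = 2.6498.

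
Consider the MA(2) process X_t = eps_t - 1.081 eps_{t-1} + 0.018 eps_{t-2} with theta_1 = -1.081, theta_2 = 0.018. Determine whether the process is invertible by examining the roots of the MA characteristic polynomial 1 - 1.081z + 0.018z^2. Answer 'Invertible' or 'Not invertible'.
\text{Not invertible}

The MA(q) characteristic polynomial is P(z) = 1 - 1.081z + 0.018z^2.
Invertibility requires all roots to lie outside the unit circle, i.e. |z| > 1 for every root.
Set 1 + (-1.081) z + (0.018) z^2 = 0, i.e. a z^2 + b z + c = 0 with a = 0.018, b = -1.081, c = 1.
Discriminant D = b^2 - 4ac = (-1.081)^2 - 4*(0.018)*1 = 1.168561 - (0.072) = 1.096561.
D >= 0, so the roots are real: z = (-b +/- sqrt(D)) / (2a) = (1.081 +/- 1.047168) / (0.036).
  z_1 = (1.081 + 1.047168) / (0.036) = 59.1158,   |z_1| = 59.1158.
  z_2 = (1.081 - 1.047168) / (0.036) = 0.9398,   |z_2| = 0.9398.
Moduli of all roots: 59.1158, 0.9398.
All moduli strictly greater than 1? No.
Verdict: Not invertible.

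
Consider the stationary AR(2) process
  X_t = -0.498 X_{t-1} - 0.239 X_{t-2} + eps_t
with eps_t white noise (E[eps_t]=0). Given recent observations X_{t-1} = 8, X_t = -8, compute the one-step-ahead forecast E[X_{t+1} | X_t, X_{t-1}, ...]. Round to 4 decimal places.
E[X_{t+1} \mid \mathcal F_t] = 2.0720

For an AR(p) model X_t = c + sum_i phi_i X_{t-i} + eps_t, the
one-step-ahead conditional mean is
  E[X_{t+1} | X_t, ...] = c + sum_i phi_i X_{t+1-i}.
Substitute known values:
  E[X_{t+1} | ...] = (-0.498) * (-8) + (-0.239) * (8)
                   = 2.0720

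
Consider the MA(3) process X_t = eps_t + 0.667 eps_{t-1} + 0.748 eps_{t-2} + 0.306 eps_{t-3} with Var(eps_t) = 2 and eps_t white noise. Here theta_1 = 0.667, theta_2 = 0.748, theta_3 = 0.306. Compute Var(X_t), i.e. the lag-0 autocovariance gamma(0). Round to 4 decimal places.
\gamma(0) = 4.1961

For an MA(q) process X_t = eps_t + sum_i theta_i eps_{t-i} with
Var(eps_t) = sigma^2, the variance is
  gamma(0) = sigma^2 * (1 + sum_i theta_i^2).
  sum_i theta_i^2 = (0.667)^2 + (0.748)^2 + (0.306)^2 = 0.444889 + 0.559504 + 0.093636 = 1.098029.
  gamma(0) = 2 * (1 + 1.098029) = 2 * 2.098029 = 4.196058, which rounds to 4.1961.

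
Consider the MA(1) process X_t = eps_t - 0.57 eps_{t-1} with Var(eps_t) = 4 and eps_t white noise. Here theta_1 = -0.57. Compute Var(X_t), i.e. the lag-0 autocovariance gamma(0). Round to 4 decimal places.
\gamma(0) = 5.2996

For an MA(q) process X_t = eps_t + sum_i theta_i eps_{t-i} with
Var(eps_t) = sigma^2, the variance is
  gamma(0) = sigma^2 * (1 + sum_i theta_i^2).
  sum_i theta_i^2 = (-0.57)^2 = 0.3249.
  gamma(0) = 4 * (1 + 0.3249) = 4 * 1.3249 = 5.2996.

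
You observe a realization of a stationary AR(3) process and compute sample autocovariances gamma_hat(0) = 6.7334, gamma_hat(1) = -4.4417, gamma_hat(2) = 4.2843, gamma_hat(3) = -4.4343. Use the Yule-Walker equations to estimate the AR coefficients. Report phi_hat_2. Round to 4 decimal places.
\hat\phi_{2} = 0.2240

The Yule-Walker equations for an AR(p) process read, in matrix form,
  Gamma_p phi = r_p,   with   (Gamma_p)_{ij} = gamma(|i - j|),
                       (r_p)_i = gamma(i),   i,j = 1..p.
Substitute the sample gammas (Toeplitz matrix and right-hand side of size 3):
  Gamma_p = [[6.7334, -4.4417, 4.2843], [-4.4417, 6.7334, -4.4417], [4.2843, -4.4417, 6.7334]]
  r_p     = [-4.4417, 4.2843, -4.4343]
Written out (R1..R3):
  (R1) 6.7334 phi_1 - 4.4417 phi_2 + 4.2843 phi_3 = -4.4417
  (R2) -4.4417 phi_1 + 6.7334 phi_2 - 4.4417 phi_3 = 4.2843
  (R3) 4.2843 phi_1 - 4.4417 phi_2 + 6.7334 phi_3 = -4.4343
Gaussian elimination:
  R2 <- R2 - (-4.4417/6.7334) R1 = R2 - (-0.659652) R1:  3.803424 phi_2 - 1.615553 phi_3 = 1.354324
  R3 <- R3 - (4.2843/6.7334) R1 = R3 - (0.636276) R1:  -1.615553 phi_2 + 4.007403 phi_3 = -1.608153
  R3 <- R3 - (-1.615553/3.803424) R2 = R3 - (-0.424763) R2:  3.321176 phi_3 = -1.032887
Back-substitution:
  phi_hat_3 = -1.032887 / 3.321176 = -0.311
  phi_hat_2 = (1.354324 - (-1.615553)(-0.311)) / 3.803424 = 0.223979
  phi_hat_1 = (-4.4417 - (-4.4417)(0.223979) - (4.2843)(-0.311)) / 6.7334 = -0.314022
So phi_hat = [-0.3140, 0.2240, -0.3110].
Therefore phi_hat_2 = 0.2240.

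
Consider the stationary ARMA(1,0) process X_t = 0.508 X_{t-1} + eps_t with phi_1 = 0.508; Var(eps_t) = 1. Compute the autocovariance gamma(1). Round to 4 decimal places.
\gamma(1) = 0.6847

Multiply the model equation by X_{t-k} and take expectations. With theta_0 = psi_0 = 1 and psi_j the MA(infinity) weights, this gives
  gamma(k) - sum_i phi_i gamma(k-i) = c_k,
  c_k = sigma^2 * sum_{j=k..q} theta_j psi_{j-k}   (c_k = 0 for k > q),
using gamma(-m) = gamma(m).
Pure AR (q = 0): c_0 = sigma^2 = 1, c_k = 0 for k >= 1.
Equations for k = 0 and k = 1 (AR order 1):
  gamma(0) = phi_1 gamma(1) + c_0
  gamma(1) = phi_1 gamma(0) + c_1
Substituting the second into the first: gamma(0) (1 - phi_1^2) = c_0 + phi_1 c_1, so
  gamma(0) = c_0 / (1 - phi_1^2) = 1 / (1 - (0.508)^2) = 1 / 0.741936 = 1.347825.
  gamma(1) = phi_1 gamma(0) = (0.508)(1.347825) = 0.684695.
Therefore gamma(1) = 0.6847 (to 4 decimal places).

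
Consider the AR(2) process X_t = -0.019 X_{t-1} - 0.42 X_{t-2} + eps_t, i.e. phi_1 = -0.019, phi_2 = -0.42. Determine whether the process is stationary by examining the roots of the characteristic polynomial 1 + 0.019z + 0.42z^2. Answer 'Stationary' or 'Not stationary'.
\text{Stationary}

The AR(p) characteristic polynomial is P(z) = 1 + 0.019z + 0.42z^2.
Stationarity requires all roots to lie outside the unit circle, i.e. |z| > 1 for every root.
Set 1 + (0.019) z + (0.42) z^2 = 0, i.e. a z^2 + b z + c = 0 with a = 0.42, b = 0.019, c = 1.
Discriminant D = b^2 - 4ac = (0.019)^2 - 4*(0.42)*1 = 0.000361 - (1.68) = -1.679639.
D < 0, so the roots are the complex-conjugate pair z = (-b +/- i sqrt(-D)) / (2a) = -0.0226 +/- 1.5429i.
For a conjugate pair |z|^2 = z * conj(z) = (product of roots) = c/a = 1/(0.42) = 2.380952, so |z| = sqrt(2.380952) = 1.543 for both roots.
Moduli of all roots: 1.5430, 1.5430.
All moduli strictly greater than 1? Yes.
Verdict: Stationary.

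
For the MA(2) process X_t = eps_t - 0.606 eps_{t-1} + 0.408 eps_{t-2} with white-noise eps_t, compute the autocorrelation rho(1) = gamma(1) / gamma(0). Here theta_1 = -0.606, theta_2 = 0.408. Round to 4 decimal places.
\rho(1) = -0.5563

For an MA(q) process with theta_0 = 1, the autocovariance is
  gamma(k) = sigma^2 * sum_{i=0..q-k} theta_i * theta_{i+k},
and rho(k) = gamma(k) / gamma(0). Sigma^2 cancels.
  numerator   = (1)*(-0.606) + (-0.606)*(0.408) = -0.853248.
  denominator = (1)^2 + (-0.606)^2 + (0.408)^2 = 1.5337.
  rho(1) = -0.853248 / 1.5337 = -0.5563.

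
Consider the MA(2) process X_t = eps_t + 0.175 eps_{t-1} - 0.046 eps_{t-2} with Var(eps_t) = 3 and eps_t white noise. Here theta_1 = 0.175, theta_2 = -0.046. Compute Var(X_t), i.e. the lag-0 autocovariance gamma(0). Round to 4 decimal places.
\gamma(0) = 3.0982

For an MA(q) process X_t = eps_t + sum_i theta_i eps_{t-i} with
Var(eps_t) = sigma^2, the variance is
  gamma(0) = sigma^2 * (1 + sum_i theta_i^2).
  sum_i theta_i^2 = (0.175)^2 + (-0.046)^2 = 0.030625 + 0.002116 = 0.032741.
  gamma(0) = 3 * (1 + 0.032741) = 3 * 1.032741 = 3.098223, which rounds to 3.0982.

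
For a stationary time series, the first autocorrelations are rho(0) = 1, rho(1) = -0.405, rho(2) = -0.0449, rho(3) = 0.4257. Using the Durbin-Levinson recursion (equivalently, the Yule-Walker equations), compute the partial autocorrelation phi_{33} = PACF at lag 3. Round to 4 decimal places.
\phi_{33} = 0.3850

The PACF at lag k is phi_{kk}, the last component of the solution
to the Yule-Walker system G_k phi = r_k where
  (G_k)_{ij} = rho(|i - j|), (r_k)_i = rho(i), i,j = 1..k.
Equivalently, Durbin-Levinson gives phi_{kk} iteratively:
  phi_{11} = rho(1)
  phi_{kk} = [rho(k) - sum_{j=1..k-1} phi_{k-1,j} rho(k-j)]
            / [1 - sum_{j=1..k-1} phi_{k-1,j} rho(j)],
  phi_{k,j} = phi_{k-1,j} - phi_{kk} phi_{k-1,k-j},  j = 1..k-1.
Step k = 1:
  phi_11 = rho(1) = -0.405.
Step k = 2:
  phi_22 = [rho(2) - phi_11 rho(1)] / [1 - phi_11 rho(1)] = [-0.0449 - (-0.405)(-0.405)] / [1 - (-0.405)(-0.405)]
         = -0.208925 / 0.835975 = -0.249918.
  Update: phi_21 = phi_11 - phi_22 phi_11 = -0.405 - (-0.249918)(-0.405) = -0.506217.
Step k = 3:
  phi_33 = [rho(3) - phi_21 rho(2) - phi_22 rho(1)] / [1 - phi_21 rho(1) - phi_22 rho(2)]
    numerator   = 0.4257 - (-0.506217)(-0.0449) - (-0.249918)(-0.405) = 0.30175418
    denominator = 1 - (-0.506217)(-0.405) - (-0.249918)(-0.0449) = 0.78376093
  phi_33 = 0.30175418 / 0.78376093 = 0.385.
Therefore phi_{33} = 0.3850.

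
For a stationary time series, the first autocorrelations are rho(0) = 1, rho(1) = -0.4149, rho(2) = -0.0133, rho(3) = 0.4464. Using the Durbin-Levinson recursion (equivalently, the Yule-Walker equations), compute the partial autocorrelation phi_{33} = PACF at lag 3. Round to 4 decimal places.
\phi_{33} = 0.4409

The PACF at lag k is phi_{kk}, the last component of the solution
to the Yule-Walker system G_k phi = r_k where
  (G_k)_{ij} = rho(|i - j|), (r_k)_i = rho(i), i,j = 1..k.
Equivalently, Durbin-Levinson gives phi_{kk} iteratively:
  phi_{11} = rho(1)
  phi_{kk} = [rho(k) - sum_{j=1..k-1} phi_{k-1,j} rho(k-j)]
            / [1 - sum_{j=1..k-1} phi_{k-1,j} rho(j)],
  phi_{k,j} = phi_{k-1,j} - phi_{kk} phi_{k-1,k-j},  j = 1..k-1.
Step k = 1:
  phi_11 = rho(1) = -0.4149.
Step k = 2:
  phi_22 = [rho(2) - phi_11 rho(1)] / [1 - phi_11 rho(1)] = [-0.0133 - (-0.4149)(-0.4149)] / [1 - (-0.4149)(-0.4149)]
         = -0.18544201 / 0.82785799 = -0.224002.
  Update: phi_21 = phi_11 - phi_22 phi_11 = -0.4149 - (-0.224002)(-0.4149) = -0.507839.
Step k = 3:
  phi_33 = [rho(3) - phi_21 rho(2) - phi_22 rho(1)] / [1 - phi_21 rho(1) - phi_22 rho(2)]
    numerator   = 0.4464 - (-0.507839)(-0.0133) - (-0.224002)(-0.4149) = 0.34670724
    denominator = 1 - (-0.507839)(-0.4149) - (-0.224002)(-0.0133) = 0.78631857
  phi_33 = 0.34670724 / 0.78631857 = 0.4409.
Therefore phi_{33} = 0.4409.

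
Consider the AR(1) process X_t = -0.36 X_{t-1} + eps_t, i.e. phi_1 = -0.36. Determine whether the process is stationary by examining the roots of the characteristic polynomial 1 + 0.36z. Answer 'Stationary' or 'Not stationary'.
\text{Stationary}

The AR(p) characteristic polynomial is P(z) = 1 + 0.36z.
Stationarity requires all roots to lie outside the unit circle, i.e. |z| > 1 for every root.
This is linear in z: 1 + (0.36) z = 0  =>  z = -1/(0.36) = -2.777778,  |z| = 2.777778.
Moduli of all roots: 2.7778.
All moduli strictly greater than 1? Yes.
Verdict: Stationary.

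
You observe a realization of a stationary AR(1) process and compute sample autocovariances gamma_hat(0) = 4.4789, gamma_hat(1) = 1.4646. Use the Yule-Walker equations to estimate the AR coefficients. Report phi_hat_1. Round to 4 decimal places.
\hat\phi_{1} = 0.3270

The Yule-Walker equations for an AR(p) process read, in matrix form,
  Gamma_p phi = r_p,   with   (Gamma_p)_{ij} = gamma(|i - j|),
                       (r_p)_i = gamma(i),   i,j = 1..p.
Substitute the sample gammas (Toeplitz matrix and right-hand side of size 1):
  Gamma_p = [[4.4789]]
  r_p     = [1.4646]
With p = 1 this is the single equation gamma(0) phi_1 = gamma(1):
  phi_hat_1 = gamma(1) / gamma(0) = 1.4646 / 4.4789 = 0.3270.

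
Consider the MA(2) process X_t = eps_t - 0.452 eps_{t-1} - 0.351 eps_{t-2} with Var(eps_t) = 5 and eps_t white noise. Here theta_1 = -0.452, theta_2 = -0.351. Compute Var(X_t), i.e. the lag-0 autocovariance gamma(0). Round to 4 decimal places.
\gamma(0) = 6.6375

For an MA(q) process X_t = eps_t + sum_i theta_i eps_{t-i} with
Var(eps_t) = sigma^2, the variance is
  gamma(0) = sigma^2 * (1 + sum_i theta_i^2).
  sum_i theta_i^2 = (-0.452)^2 + (-0.351)^2 = 0.204304 + 0.123201 = 0.327505.
  gamma(0) = 5 * (1 + 0.327505) = 5 * 1.327505 = 6.637525, which rounds to 6.6375.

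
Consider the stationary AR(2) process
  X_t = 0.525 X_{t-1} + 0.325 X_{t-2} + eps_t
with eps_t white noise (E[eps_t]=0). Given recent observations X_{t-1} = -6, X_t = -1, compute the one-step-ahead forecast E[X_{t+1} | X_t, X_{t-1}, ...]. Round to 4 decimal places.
E[X_{t+1} \mid \mathcal F_t] = -2.4750

For an AR(p) model X_t = c + sum_i phi_i X_{t-i} + eps_t, the
one-step-ahead conditional mean is
  E[X_{t+1} | X_t, ...] = c + sum_i phi_i X_{t+1-i}.
Substitute known values:
  E[X_{t+1} | ...] = (0.525) * (-1) + (0.325) * (-6)
                   = -2.4750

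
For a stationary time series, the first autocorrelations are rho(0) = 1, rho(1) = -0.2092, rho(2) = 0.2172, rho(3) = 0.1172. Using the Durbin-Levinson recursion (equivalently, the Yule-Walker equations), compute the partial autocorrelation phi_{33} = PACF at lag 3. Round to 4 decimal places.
\phi_{33} = 0.2080

The PACF at lag k is phi_{kk}, the last component of the solution
to the Yule-Walker system G_k phi = r_k where
  (G_k)_{ij} = rho(|i - j|), (r_k)_i = rho(i), i,j = 1..k.
Equivalently, Durbin-Levinson gives phi_{kk} iteratively:
  phi_{11} = rho(1)
  phi_{kk} = [rho(k) - sum_{j=1..k-1} phi_{k-1,j} rho(k-j)]
            / [1 - sum_{j=1..k-1} phi_{k-1,j} rho(j)],
  phi_{k,j} = phi_{k-1,j} - phi_{kk} phi_{k-1,k-j},  j = 1..k-1.
Step k = 1:
  phi_11 = rho(1) = -0.2092.
Step k = 2:
  phi_22 = [rho(2) - phi_11 rho(1)] / [1 - phi_11 rho(1)] = [0.2172 - (-0.2092)(-0.2092)] / [1 - (-0.2092)(-0.2092)]
         = 0.17343536 / 0.95623536 = 0.181373.
  Update: phi_21 = phi_11 - phi_22 phi_11 = -0.2092 - (0.181373)(-0.2092) = -0.171257.
Step k = 3:
  phi_33 = [rho(3) - phi_21 rho(2) - phi_22 rho(1)] / [1 - phi_21 rho(1) - phi_22 rho(2)]
    numerator   = 0.1172 - (-0.171257)(0.2172) - (0.181373)(-0.2092) = 0.19234022
    denominator = 1 - (-0.171257)(-0.2092) - (0.181373)(0.2172) = 0.92477885
  phi_33 = 0.19234022 / 0.92477885 = 0.208.
Therefore phi_{33} = 0.2080.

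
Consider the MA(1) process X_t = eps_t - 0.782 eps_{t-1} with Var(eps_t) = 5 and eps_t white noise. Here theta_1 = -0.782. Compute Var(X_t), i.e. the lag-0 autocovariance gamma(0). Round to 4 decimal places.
\gamma(0) = 8.0576

For an MA(q) process X_t = eps_t + sum_i theta_i eps_{t-i} with
Var(eps_t) = sigma^2, the variance is
  gamma(0) = sigma^2 * (1 + sum_i theta_i^2).
  sum_i theta_i^2 = (-0.782)^2 = 0.611524.
  gamma(0) = 5 * (1 + 0.611524) = 5 * 1.611524 = 8.05762, which rounds to 8.0576.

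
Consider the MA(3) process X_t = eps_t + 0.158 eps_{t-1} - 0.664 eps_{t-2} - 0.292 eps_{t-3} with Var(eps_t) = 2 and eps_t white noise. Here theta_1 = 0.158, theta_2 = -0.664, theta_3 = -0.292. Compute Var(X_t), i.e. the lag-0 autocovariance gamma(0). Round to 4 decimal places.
\gamma(0) = 3.1022

For an MA(q) process X_t = eps_t + sum_i theta_i eps_{t-i} with
Var(eps_t) = sigma^2, the variance is
  gamma(0) = sigma^2 * (1 + sum_i theta_i^2).
  sum_i theta_i^2 = (0.158)^2 + (-0.664)^2 + (-0.292)^2 = 0.024964 + 0.440896 + 0.085264 = 0.551124.
  gamma(0) = 2 * (1 + 0.551124) = 2 * 1.551124 = 3.102248, which rounds to 3.1022.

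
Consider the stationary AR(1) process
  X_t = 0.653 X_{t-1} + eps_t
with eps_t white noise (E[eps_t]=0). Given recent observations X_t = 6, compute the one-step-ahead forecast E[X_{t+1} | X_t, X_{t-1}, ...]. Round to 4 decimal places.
E[X_{t+1} \mid \mathcal F_t] = 3.9180

For an AR(p) model X_t = c + sum_i phi_i X_{t-i} + eps_t, the
one-step-ahead conditional mean is
  E[X_{t+1} | X_t, ...] = c + sum_i phi_i X_{t+1-i}.
Substitute known values:
  E[X_{t+1} | ...] = (0.653) * (6)
                   = 3.9180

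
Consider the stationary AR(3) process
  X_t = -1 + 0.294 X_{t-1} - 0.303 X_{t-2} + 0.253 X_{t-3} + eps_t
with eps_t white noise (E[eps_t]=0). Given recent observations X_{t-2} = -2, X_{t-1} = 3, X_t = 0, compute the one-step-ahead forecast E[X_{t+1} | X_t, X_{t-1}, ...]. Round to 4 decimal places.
E[X_{t+1} \mid \mathcal F_t] = -2.4150

For an AR(p) model X_t = c + sum_i phi_i X_{t-i} + eps_t, the
one-step-ahead conditional mean is
  E[X_{t+1} | X_t, ...] = c + sum_i phi_i X_{t+1-i}.
Substitute known values:
  E[X_{t+1} | ...] = -1 + (0.294) * (0) + (-0.303) * (3) + (0.253) * (-2)
                   = -2.4150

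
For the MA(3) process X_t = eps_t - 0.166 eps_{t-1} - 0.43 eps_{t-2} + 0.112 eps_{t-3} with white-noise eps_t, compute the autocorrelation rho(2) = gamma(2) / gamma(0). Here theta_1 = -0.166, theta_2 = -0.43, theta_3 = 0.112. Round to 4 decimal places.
\rho(2) = -0.3662

For an MA(q) process with theta_0 = 1, the autocovariance is
  gamma(k) = sigma^2 * sum_{i=0..q-k} theta_i * theta_{i+k},
and rho(k) = gamma(k) / gamma(0). Sigma^2 cancels.
  numerator   = (1)*(-0.43) + (-0.166)*(0.112) = -0.448592.
  denominator = (1)^2 + (-0.166)^2 + (-0.43)^2 + (0.112)^2 = 1.225.
  rho(2) = -0.448592 / 1.225 = -0.3662.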